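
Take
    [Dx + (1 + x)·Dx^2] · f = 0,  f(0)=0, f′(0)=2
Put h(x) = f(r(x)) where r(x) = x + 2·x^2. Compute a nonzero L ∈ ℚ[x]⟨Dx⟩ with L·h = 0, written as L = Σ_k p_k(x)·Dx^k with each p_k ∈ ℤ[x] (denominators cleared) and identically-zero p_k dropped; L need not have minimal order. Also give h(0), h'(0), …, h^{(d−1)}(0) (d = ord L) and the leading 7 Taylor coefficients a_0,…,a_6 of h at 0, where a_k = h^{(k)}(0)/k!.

f: a_k = 0, 2, -1, 2/3, -1/2, 2/5, -1/3, …
Substitute x→r, Dx→(1/r')Dx; clear ⇒ L₀.
L = (-3 + 4·x + 8·x^2)·Dx + (1 + 5·x + 6·x^2 + 8·x^3)·Dx^2  (order 2).
h: a_k = 0, 2, 3, -10/3, -1/2, 22/5, -3, …
ICs: h(0) = 0, h′(0) = 2.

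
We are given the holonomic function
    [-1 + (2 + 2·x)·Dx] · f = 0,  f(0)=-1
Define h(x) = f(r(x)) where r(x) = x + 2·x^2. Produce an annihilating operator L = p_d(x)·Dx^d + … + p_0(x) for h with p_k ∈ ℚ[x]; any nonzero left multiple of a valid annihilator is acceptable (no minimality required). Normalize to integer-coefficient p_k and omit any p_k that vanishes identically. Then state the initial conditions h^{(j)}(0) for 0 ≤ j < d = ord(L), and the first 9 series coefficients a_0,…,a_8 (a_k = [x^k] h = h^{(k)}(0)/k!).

L = (-1 - 4·x) + (2 + 2·x + 4·x^2)·Dx  (order 1).
h: a_k = -1, -1/2, -7/8, 7/16, 21/128, -119/256, 189/1024, 791/2048, -17843/32768, …
ICs: h(0) = -1.

f: a_k = -1, -1/2, 1/8, -1/16, 5/128, -7/256, 21/1024, -33/2048, 429/32768, …
L₀ from L_f via x↦r, Dx↦r'^{-1}Dx.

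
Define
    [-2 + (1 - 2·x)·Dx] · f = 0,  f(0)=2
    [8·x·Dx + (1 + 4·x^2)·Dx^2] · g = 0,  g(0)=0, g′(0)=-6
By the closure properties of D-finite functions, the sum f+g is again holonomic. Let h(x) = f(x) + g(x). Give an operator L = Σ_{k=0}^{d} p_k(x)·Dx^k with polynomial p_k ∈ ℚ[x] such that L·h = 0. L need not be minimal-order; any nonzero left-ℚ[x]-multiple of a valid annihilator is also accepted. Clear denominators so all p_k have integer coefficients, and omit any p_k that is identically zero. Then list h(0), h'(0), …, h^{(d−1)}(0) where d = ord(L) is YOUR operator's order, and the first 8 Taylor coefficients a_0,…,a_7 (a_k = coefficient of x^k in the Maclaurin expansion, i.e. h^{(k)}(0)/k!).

f: a_k = 2, 4, 8, 16, 32, 64, 128, 256, …
g: a_k = 0, -6, 0, 8, 0, -96/5, 0, 384/7, …
Sum ⇒ L₀ = lclm(L_f,L_g) in ℚ(x)⟨Dx⟩.
L = (-8 + 64·x + 96·x^2)·Dx + (8 - 8·x + 32·x^2 + 96·x^3)·Dx^2 + (-1 + 16·x^4)·Dx^3  (order 3).
h: a_k = 2, -2, 8, 24, 32, 224/5, 128, 2176/7, …
ICs: h(0) = 2, h′(0) = -2, h′′(0) = 16.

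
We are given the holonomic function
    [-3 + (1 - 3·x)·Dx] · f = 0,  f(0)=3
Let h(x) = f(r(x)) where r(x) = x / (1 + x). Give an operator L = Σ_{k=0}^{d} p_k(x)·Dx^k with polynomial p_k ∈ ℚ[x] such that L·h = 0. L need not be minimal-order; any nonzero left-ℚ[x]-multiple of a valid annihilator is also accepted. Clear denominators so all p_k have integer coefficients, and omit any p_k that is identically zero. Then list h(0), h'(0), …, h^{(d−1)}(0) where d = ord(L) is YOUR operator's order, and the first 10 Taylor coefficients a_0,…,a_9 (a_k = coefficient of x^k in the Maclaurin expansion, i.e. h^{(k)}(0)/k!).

L = 3 + (-1 + x + 2·x^2)·Dx  (order 1).
h: a_k = 3, 9, 18, 36, 72, 144, 288, 576, 1152, 2304, …
ICs: h(0) = 3.

f: a_k = 3, 9, 27, 81, 243, 729, 2187, 6561, 19683, 59049, …
L₀ from L_f via x↦r, Dx↦r'^{-1}Dx.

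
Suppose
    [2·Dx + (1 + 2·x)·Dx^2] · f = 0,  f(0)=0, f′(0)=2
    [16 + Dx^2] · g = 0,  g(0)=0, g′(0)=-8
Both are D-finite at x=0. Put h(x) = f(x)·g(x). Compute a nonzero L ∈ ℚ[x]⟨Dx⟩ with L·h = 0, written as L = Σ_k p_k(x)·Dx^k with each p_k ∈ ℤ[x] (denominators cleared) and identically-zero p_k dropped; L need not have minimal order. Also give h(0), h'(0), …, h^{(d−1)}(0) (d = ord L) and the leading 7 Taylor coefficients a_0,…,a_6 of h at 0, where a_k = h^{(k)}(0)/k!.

f: a_k = 0, 2, -2, 8/3, -4, 32/5, -32/3, …
g: a_k = 0, -8, 0, 64/3, 0, -256/15, 0, …
L₀ := L_f ⊗_s L_g (sym. prod.), ord ≤ 4.
L = (2688 + 27648·x + 93184·x^2 + 131072·x^3 + 65536·x^4) + (896 + 5888·x + 12288·x^2 + 8192·x^3)·Dx + (408 + 3712·x + 11904·x^2 + 16384·x^3 + 8192·x^4)·Dx^2 + (56 + 368·x + 768·x^2 + 512·x^3)·Dx^3 + (15 + 124·x + 380·x^2 + 512·x^3 + 256·x^4)·Dx^4  (order 4).
h: a_k = 0, 0, -16, 16, 64/3, -32/3, -256/9, …
ICs: h(0) = 0, h′(0) = 0, h′′(0) = -32, h′′′(0) = 96.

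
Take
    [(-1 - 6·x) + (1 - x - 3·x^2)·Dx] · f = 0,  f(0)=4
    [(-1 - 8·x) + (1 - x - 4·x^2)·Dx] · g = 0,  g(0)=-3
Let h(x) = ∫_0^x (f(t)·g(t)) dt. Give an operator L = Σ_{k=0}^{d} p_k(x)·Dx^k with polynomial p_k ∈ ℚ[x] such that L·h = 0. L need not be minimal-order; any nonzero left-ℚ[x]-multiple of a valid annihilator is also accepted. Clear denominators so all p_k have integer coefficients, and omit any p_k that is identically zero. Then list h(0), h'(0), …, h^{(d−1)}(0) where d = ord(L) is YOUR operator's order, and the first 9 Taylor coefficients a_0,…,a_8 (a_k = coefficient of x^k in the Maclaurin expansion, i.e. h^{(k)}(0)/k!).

f: a_k = 4, 4, 16, 28, 76, 160, 388, 868, 2032, …
g: a_k = -3, -3, -15, -27, -87, -195, -543, -1323, -3495, …
L₀ := L_f ⊗_s L_g (sym. prod.), ord ≤ 1.
Integrate: L := L₀·Dx.
L = (-2 - 12·x + 21·x^2 + 48·x^3)·Dx + (1 - 2·x - 6·x^2 + 7·x^3 + 12·x^4)·Dx^2  (order 2).
h: a_k = 0, -12, -12, -40, -75, -1008/5, -448, -7884/7, -2655, …
ICs: h(0) = 0, h′(0) = -12.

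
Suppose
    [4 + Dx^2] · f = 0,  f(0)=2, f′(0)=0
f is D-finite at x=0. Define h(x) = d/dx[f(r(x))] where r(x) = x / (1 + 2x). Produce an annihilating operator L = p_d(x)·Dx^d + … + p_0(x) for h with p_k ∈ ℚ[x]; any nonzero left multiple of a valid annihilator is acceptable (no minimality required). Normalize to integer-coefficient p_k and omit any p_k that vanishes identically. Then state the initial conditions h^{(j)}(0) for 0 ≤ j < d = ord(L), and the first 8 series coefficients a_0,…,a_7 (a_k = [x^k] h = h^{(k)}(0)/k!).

f: a_k = 2, 0, -4, 0, 4/3, 0, -8/45, 0, …
L₀ from L_f via x↦r, Dx↦r'^{-1}Dx.
Differentiate: ansatz ord ≤ ord L₀ ⇒ L.
L = (28 + 96·x + 96·x^2) + (12 + 72·x + 144·x^2 + 96·x^3)·Dx + (1 + 8·x + 24·x^2 + 32·x^3 + 16·x^4)·Dx^2  (order 2).
h: a_k = 0, -8, 48, -560/3, 1760/3, -24016/15, 19488/5, -534368/63, …
ICs: h(0) = 0, h′(0) = -8.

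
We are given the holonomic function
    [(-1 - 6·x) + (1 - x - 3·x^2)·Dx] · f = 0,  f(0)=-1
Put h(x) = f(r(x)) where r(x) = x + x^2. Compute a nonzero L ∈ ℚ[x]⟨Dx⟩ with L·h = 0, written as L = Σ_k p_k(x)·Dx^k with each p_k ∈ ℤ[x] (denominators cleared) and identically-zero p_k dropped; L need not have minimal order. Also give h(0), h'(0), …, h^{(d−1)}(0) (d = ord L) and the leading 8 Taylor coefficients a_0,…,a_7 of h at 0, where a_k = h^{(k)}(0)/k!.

f: a_k = -1, -1, -4, -7, -19, -40, -97, -217, …
f∘r: x↦r, Dx↦Dx/r' in L_f ⇒ L₀.
L = (1 + 8·x + 18·x^2 + 12·x^3) + (-1 + x + 4·x^2 + 6·x^3 + 3·x^4)·Dx  (order 1).
h: a_k = -1, -1, -5, -15, -44, -137, -418, -1275, …
ICs: h(0) = -1.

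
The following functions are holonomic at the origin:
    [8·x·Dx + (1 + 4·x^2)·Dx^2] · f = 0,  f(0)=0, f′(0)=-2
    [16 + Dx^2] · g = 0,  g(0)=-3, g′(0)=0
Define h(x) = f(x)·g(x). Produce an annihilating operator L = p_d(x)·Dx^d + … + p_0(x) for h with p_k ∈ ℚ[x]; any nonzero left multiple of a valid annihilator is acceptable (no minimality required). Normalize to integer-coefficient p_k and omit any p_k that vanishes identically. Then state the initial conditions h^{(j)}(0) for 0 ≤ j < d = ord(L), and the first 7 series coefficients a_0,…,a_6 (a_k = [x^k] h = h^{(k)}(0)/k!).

f: a_k = 0, -2, 0, 8/3, 0, -32/5, 0, …
g: a_k = -3, 0, 24, 0, -32, 0, 256/15, …
f·g: L₀ = L_f ⊗_s L_g, ord ≤ 2·2.
L = (2560 + 29696·x^2 + 118784·x^4 + 262144·x^6 + 262144·x^8) + (1536·x + 14336·x^3 + 49152·x^5 + 65536·x^7)·Dx + (240 + 3008·x^2 + 13824·x^4 + 32768·x^6 + 32768·x^8)·Dx^2 + (96·x + 896·x^3 + 3072·x^5 + 4096·x^7)·Dx^3 + (5 + 72·x^2 + 400·x^4 + 1024·x^6 + 1024·x^8)·Dx^4  (order 4).
h: a_k = 0, 6, 0, -56, 0, 736/5, 0, …
ICs: h(0) = 0, h′(0) = 6, h′′(0) = 0, h′′′(0) = -336.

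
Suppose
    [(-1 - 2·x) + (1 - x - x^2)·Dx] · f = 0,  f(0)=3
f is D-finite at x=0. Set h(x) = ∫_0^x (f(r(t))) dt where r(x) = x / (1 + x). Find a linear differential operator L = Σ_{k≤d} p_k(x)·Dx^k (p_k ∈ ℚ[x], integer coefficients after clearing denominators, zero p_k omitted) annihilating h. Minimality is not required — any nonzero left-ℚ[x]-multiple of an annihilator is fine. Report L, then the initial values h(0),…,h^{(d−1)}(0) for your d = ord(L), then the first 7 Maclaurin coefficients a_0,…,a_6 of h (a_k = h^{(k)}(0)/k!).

f: a_k = 3, 3, 6, 9, 15, 24, 39, …
L₀ from L_f via x↦r, Dx↦r'^{-1}Dx.
h=∫h₀ ⇒ L = L₀·Dx.
L = (1 + 3·x)·Dx + (-1 - 2·x + x^3)·Dx^2  (order 2).
h: a_k = 0, 3, 3/2, 1, 0, 3/5, -1/2, …
ICs: h(0) = 0, h′(0) = 3.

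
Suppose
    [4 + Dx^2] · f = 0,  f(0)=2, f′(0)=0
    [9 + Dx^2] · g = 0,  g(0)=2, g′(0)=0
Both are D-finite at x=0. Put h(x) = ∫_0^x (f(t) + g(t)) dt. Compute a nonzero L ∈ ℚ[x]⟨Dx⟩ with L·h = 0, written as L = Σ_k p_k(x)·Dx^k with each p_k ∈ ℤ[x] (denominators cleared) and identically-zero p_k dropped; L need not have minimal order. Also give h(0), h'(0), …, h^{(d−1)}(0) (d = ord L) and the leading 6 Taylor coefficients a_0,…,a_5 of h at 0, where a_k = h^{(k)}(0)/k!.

L = 36·Dx + 13·Dx^3 + Dx^5  (order 5).
h: a_k = 0, 4, 0, -13/3, 0, 97/60, …
ICs: h(0) = 0, h′(0) = 4, h′′(0) = 0, h′′′(0) = -26, h′′′′(0) = 0.

f: a_k = 2, 0, -4, 0, 4/3, 0, …
g: a_k = 2, 0, -9, 0, 27/4, 0, …
L₀ := lclm(L_f,L_g); ord L₀ ≤ 2+2.
Integrate: L := L₀·Dx.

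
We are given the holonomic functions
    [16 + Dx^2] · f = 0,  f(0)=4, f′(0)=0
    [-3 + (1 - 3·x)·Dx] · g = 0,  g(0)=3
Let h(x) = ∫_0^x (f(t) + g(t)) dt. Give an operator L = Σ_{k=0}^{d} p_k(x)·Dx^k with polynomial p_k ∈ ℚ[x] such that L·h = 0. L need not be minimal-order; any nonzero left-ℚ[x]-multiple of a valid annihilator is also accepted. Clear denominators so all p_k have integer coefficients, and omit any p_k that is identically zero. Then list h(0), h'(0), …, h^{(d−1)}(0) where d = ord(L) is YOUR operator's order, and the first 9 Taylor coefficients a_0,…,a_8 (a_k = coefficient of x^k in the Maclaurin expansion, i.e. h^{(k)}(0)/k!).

f: a_k = 4, 0, -32, 0, 128/3, 0, -1024/45, 0, 2048/315, …
g: a_k = 3, 9, 27, 81, 243, 729, 2187, 6561, 19683, …
Sum ⇒ L₀ = lclm(L_f,L_g) in ℚ(x)⟨Dx⟩.
∫: right-multiply L₀ by Dx.
L = (-1680 + 2304·x - 3456·x^2)·Dx + (272 - 1584·x + 3456·x^2 - 3456·x^3)·Dx^2 + (-105 + 144·x - 216·x^2)·Dx^3 + (17 - 99·x + 216·x^2 - 216·x^3)·Dx^4  (order 4).
h: a_k = 0, 7, 9/2, -5/3, 81/4, 857/15, 243/2, 13913/45, 6561/8, …
ICs: h(0) = 0, h′(0) = 7, h′′(0) = 9, h′′′(0) = -10.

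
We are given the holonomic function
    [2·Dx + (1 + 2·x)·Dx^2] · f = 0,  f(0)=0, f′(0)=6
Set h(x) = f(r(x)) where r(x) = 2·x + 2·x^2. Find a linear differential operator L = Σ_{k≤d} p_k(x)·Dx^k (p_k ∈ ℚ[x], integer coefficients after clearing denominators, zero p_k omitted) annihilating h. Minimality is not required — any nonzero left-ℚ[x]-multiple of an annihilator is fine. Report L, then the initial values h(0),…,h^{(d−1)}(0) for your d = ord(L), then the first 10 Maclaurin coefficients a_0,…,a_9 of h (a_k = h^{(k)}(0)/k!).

f: a_k = 0, 6, -6, 8, -12, 96/5, -32, 384/7, -96, 512/3, …
Substitute x→r, Dx→(1/r')Dx; clear ⇒ L₀.
L = 2·Dx + (1 + 2·x)·Dx^2  (order 2).
h: a_k = 0, 12, -12, 16, -24, 192/5, -64, 768/7, -192, 1024/3, …
ICs: h(0) = 0, h′(0) = 12.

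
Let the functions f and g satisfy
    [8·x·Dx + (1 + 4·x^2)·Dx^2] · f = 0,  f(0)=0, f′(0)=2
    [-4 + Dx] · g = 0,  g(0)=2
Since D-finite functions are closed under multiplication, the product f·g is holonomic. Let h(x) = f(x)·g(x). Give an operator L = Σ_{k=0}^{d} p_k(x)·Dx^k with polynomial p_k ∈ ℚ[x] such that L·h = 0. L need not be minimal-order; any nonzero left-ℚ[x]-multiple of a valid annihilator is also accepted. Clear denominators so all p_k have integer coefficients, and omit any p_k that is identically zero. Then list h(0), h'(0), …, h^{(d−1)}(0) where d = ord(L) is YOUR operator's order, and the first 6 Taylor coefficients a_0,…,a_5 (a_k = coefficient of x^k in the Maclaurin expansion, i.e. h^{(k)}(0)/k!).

L = (16 - 32·x + 64·x^2) + (-8 + 8·x - 32·x^2)·Dx + (1 + 4·x^2)·Dx^2  (order 2).
h: a_k = 0, 4, 16, 80/3, 64/3, 64/5, …
ICs: h(0) = 0, h′(0) = 4.

f: a_k = 0, 2, 0, -8/3, 0, 32/5, …
g: a_k = 2, 8, 16, 64/3, 64/3, 256/15, …
f·g: L₀ = L_f ⊗_s L_g, ord ≤ 2·1.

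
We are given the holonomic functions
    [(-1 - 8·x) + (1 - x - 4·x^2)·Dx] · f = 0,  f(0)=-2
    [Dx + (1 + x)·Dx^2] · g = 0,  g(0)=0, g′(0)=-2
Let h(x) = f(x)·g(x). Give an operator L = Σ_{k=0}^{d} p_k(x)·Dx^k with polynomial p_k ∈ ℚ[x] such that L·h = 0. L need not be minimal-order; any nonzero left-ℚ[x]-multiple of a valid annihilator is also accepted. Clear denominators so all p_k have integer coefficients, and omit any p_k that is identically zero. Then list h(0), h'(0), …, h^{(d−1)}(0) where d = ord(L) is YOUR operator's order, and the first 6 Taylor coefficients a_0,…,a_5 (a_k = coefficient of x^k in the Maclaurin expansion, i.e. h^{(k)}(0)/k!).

f: a_k = -2, -2, -10, -18, -58, -130, …
g: a_k = 0, -2, 1, -2/3, 1/2, -2/5, …
f·g: L₀ = L_f ⊗_s L_g, ord ≤ 1·2.
L = (9 + 16·x) + (1 + 19·x + 20·x^2)·Dx + (-1 + 5·x^2 + 4·x^3)·Dx^2  (order 2).
h: a_k = 0, 4, 2, 58/3, 79/3, 1567/15, …
ICs: h(0) = 0, h′(0) = 4.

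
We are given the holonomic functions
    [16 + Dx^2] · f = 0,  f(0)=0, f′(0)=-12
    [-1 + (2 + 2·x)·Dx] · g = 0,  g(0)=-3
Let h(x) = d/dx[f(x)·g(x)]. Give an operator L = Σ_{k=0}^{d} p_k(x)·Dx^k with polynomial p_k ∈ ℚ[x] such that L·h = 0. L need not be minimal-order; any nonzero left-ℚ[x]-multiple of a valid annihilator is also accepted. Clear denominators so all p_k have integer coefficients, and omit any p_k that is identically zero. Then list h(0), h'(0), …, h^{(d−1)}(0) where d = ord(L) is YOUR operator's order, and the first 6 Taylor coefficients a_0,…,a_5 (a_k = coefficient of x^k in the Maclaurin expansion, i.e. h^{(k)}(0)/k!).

f: a_k = 0, -12, 0, 32, 0, -128/5, …
g: a_k = -3, -3/2, 3/8, -3/16, 15/128, -21/256, …
h₀=f·g: eliminate ⇒ L₀, order ≤ 2·1.
Derive L from L₀ (diff closure).
L = (4733 + 17664·x + 25216·x^2 + 16384·x^3 + 4096·x^4) + (-244 - 756·x - 768·x^2 - 256·x^3)·Dx + (268 + 1048·x + 1548·x^2 + 1024·x^3 + 256·x^4)·Dx^2  (order 2).
h: a_k = 36, 36, -603/2, -183, 13983/32, 32049/160, …
ICs: h(0) = 36, h′(0) = 36.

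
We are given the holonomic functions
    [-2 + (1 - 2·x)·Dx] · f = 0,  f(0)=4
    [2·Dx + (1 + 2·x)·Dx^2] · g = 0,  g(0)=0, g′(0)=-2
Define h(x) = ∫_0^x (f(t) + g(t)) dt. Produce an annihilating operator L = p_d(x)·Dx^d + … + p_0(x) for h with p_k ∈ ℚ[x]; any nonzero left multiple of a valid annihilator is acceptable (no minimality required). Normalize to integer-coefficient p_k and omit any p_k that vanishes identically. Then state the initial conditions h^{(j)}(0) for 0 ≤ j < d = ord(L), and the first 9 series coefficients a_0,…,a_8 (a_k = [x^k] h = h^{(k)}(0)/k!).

f: a_k = 4, 8, 16, 32, 64, 128, 256, 512, 1024, …
g: a_k = 0, -2, 2, -8/3, 4, -32/5, 32/3, -128/7, 32, …
f+g: L₀ = lclm(L_f,L_g), ord ≤ 1+2.
h=∫h₀ ⇒ L = L₀·Dx.
L = (40 + 16·x)·Dx^2 + (8 + 64·x + 32·x^2)·Dx^3 + (-3 - 2·x + 12·x^2 + 8·x^3)·Dx^4  (order 4).
h: a_k = 0, 4, 3, 6, 22/3, 68/5, 304/15, 800/21, 432/7, …
ICs: h(0) = 0, h′(0) = 4, h′′(0) = 6, h′′′(0) = 36.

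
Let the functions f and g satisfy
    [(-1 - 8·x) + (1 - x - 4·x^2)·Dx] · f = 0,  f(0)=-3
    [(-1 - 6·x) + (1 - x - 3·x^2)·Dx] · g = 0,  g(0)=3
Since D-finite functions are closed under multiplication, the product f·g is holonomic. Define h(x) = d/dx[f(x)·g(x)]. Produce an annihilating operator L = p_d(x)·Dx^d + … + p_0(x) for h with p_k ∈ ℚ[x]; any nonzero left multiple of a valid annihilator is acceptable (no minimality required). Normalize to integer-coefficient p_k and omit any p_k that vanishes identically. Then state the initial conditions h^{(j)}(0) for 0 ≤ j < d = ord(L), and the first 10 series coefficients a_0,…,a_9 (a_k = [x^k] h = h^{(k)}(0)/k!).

f: a_k = -3, -3, -15, -27, -87, -195, -543, -1323, -3495, -8787, …
g: a_k = 3, 3, 12, 21, 57, 120, 291, 651, 1524, 3477, …
f·g: L₀ = L_f ⊗_s L_g, ord ≤ 1·1.
h=h₀': d/dx-closure on L₀ ⇒ L.
L = (20 + 30·x - 12·x^2 - 768·x^3 - 708·x^4 + 2520·x^5 + 2880·x^6) + (-2 - 8·x + 57·x^2 + 64·x^3 - 330·x^4 - 285·x^5 + 588·x^6 + 576·x^7)·Dx  (order 1).
h: a_k = -18, -180, -675, -3024, -10080, -35478, -111510, -353232, -1064745, -3190680, …
ICs: h(0) = -18.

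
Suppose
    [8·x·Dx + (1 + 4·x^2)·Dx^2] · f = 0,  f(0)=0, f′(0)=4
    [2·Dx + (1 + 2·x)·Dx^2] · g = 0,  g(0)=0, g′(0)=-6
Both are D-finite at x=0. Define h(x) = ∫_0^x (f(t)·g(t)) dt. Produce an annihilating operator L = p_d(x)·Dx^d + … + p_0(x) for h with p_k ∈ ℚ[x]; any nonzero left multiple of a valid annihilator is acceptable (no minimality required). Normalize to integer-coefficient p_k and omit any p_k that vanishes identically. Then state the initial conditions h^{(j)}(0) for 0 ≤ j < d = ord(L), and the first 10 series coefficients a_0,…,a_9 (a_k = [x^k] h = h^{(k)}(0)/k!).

f: a_k = 0, 4, 0, -16/3, 0, 64/5, 0, -256/7, 0, 1024/9, …
g: a_k = 0, -6, 6, -8, 12, -96/5, 32, -384/7, 96, -512/3, …
Sym-product of L_f,L_g gives L₀ (≤ ord 4).
h=∫h₀ ⇒ L = L₀·Dx.
L = (192 + 704·x + 2560·x^2 + 9984·x^3 + 15360·x^4 + 13312·x^5 + 4096·x^7)·Dx^2 + (72 + 992·x + 4928·x^2 + 15488·x^3 + 34816·x^4 + 47616·x^5 + 35840·x^6 + 6144·x^7 + 14336·x^8)·Dx^3 + (24 + 256·x + 1536·x^2 + 4992·x^3 + 11520·x^4 + 19968·x^5 + 24576·x^6 + 18432·x^7 + 6144·x^8 + 8192·x^9)·Dx^4 + (5 + 36·x + 148·x^2 + 448·x^3 + 1056·x^4 + 1920·x^5 + 2688·x^6 + 3072·x^7 + 2304·x^8 + 1024·x^9 + 1024·x^10)·Dx^5  (order 5).
h: a_k = 0, 0, 0, -8, 6, 0, 8/3, -1664/105, 88/5, 0, …
ICs: h(0) = 0, h′(0) = 0, h′′(0) = 0, h′′′(0) = -48, h′′′′(0) = 144.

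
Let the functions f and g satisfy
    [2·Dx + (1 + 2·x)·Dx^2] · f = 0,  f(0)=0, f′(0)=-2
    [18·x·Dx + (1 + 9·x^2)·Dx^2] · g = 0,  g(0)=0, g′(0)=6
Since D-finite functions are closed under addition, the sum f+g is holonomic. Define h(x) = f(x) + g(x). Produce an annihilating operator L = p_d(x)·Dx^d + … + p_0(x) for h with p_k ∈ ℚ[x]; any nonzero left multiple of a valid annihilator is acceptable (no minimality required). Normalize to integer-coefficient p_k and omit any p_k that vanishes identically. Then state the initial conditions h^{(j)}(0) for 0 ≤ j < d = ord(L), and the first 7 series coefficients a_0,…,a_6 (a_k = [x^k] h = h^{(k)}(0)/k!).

L = (-18 - 108·x + 486·x^2 + 324·x^3)·Dx + (-13 - 36·x + 135·x^2 + 972·x^3 + 648·x^4)·Dx^2 + (-1 + 7·x + 18·x^2 + 81·x^3 + 243·x^4 + 162·x^5)·Dx^3  (order 3).
h: a_k = 0, 4, 2, -62/3, 4, 454/5, 32/3, …
ICs: h(0) = 0, h′(0) = 4, h′′(0) = 4.

f: a_k = 0, -2, 2, -8/3, 4, -32/5, 32/3, …
g: a_k = 0, 6, 0, -18, 0, 486/5, 0, …
Sum ⇒ L₀ = lclm(L_f,L_g) in ℚ(x)⟨Dx⟩.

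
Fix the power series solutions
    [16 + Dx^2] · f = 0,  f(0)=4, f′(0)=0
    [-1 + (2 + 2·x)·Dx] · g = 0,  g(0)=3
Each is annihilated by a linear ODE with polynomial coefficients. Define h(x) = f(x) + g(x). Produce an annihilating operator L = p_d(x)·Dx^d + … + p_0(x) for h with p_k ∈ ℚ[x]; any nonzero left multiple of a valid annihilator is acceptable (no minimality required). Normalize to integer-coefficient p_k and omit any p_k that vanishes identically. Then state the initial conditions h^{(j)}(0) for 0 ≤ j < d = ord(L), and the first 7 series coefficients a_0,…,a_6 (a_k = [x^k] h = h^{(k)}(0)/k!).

L = (-1072 - 2048·x - 1024·x^2) + (2016 + 6112·x + 6144·x^2 + 2048·x^3)·Dx + (-67 - 128·x - 64·x^2)·Dx^2 + (126 + 382·x + 384·x^2 + 128·x^3)·Dx^3  (order 3).
h: a_k = 7, 3/2, -259/8, 3/16, 16339/384, 21/256, -1051411/46080, …
ICs: h(0) = 7, h′(0) = 3/2, h′′(0) = -259/4.

f: a_k = 4, 0, -32, 0, 128/3, 0, -1024/45, …
g: a_k = 3, 3/2, -3/8, 3/16, -15/128, 21/256, -63/1024, …
Sum ⇒ L₀ = lclm(L_f,L_g) in ℚ(x)⟨Dx⟩.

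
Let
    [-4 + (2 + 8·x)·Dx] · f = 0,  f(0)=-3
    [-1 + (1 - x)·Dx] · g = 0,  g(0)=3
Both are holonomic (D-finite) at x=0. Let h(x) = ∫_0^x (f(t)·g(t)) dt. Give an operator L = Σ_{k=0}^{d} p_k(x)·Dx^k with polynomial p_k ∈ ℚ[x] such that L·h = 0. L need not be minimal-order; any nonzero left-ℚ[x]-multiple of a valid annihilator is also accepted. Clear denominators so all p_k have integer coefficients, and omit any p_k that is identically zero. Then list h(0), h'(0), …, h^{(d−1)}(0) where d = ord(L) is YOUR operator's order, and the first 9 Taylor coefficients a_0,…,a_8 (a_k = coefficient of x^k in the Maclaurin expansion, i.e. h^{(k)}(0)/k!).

f: a_k = -3, -6, 6, -12, 30, -84, 252, -792, 2574, …
g: a_k = 3, 3, 3, 3, 3, 3, 3, 3, 3, …
Product ⇒ symmetric product L₀, ord ≤ 1.
h=∫₀ˣh₀: take L = L₀·Dx.
L = (3 + 2·x)·Dx + (-1 - 3·x + 4·x^2)·Dx^2  (order 2).
h: a_k = 0, -9, -27/2, -3, -45/4, 9, -69/2, 549/7, -1827/8, …
ICs: h(0) = 0, h′(0) = -9.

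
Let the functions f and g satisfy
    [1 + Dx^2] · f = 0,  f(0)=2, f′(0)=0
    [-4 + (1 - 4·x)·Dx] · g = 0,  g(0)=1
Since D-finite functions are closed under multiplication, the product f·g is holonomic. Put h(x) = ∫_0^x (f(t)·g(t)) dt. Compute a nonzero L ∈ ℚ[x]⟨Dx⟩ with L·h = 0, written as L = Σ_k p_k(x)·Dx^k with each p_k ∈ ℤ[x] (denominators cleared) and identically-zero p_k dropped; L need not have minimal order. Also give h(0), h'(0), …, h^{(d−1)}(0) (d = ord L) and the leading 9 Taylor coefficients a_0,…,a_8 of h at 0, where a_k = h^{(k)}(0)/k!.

f: a_k = 2, 0, -1, 0, 1/12, 0, -1/360, 0, 1/20160, …
g: a_k = 1, 4, 16, 64, 256, 1024, 4096, 16384, 65536, …
Product ⇒ symmetric product L₀, ord ≤ 2.
h=∫h₀ ⇒ L = L₀·Dx.
L = (-1 + 4·x)·Dx + 8·Dx^2 + (-1 + 4·x)·Dx^3  (order 3).
h: a_k = 0, 2, 4, 31/3, 31, 5953/60, 5953/18, 2857439/2520, 2857439/720, …
ICs: h(0) = 0, h′(0) = 2, h′′(0) = 8.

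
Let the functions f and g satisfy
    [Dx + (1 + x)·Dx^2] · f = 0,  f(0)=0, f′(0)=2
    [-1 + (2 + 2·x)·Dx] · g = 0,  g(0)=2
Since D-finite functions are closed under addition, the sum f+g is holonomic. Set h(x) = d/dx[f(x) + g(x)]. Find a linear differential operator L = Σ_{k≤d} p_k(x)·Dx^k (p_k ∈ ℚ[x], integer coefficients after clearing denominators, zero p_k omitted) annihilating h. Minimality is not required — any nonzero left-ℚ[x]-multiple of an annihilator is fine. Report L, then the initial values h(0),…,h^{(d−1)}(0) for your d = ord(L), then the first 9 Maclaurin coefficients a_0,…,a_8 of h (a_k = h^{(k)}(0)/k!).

L = 1 + (5 + 5·x)·Dx + (2 + 4·x + 2·x^2)·Dx^2  (order 2).
h: a_k = 3, -5/2, 19/8, -37/16, 291/128, -575/256, 2279/1024, -4525/2048, 71971/32768, …
ICs: h(0) = 3, h′(0) = -5/2.

f: a_k = 0, 2, -1, 2/3, -1/2, 2/5, -1/3, 2/7, -1/4, …
g: a_k = 2, 1, -1/4, 1/8, -5/64, 7/128, -21/512, 33/1024, -429/16384, …
f+g: L₀ = lclm(L_f,L_g), ord ≤ 2+1.
h=h₀': d/dx-closure on L₀ ⇒ L.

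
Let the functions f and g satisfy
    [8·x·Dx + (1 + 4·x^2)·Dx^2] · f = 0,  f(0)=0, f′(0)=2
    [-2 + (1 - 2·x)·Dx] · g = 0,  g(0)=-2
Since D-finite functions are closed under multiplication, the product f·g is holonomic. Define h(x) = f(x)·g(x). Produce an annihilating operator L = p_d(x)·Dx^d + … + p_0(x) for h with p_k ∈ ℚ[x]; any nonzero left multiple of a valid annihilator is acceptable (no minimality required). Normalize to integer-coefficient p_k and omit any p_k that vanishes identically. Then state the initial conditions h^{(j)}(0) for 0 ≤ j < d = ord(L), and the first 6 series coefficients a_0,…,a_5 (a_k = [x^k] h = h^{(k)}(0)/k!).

L = 16·x + (4 - 8·x + 32·x^2)·Dx + (-1 + 2·x - 4·x^2 + 8·x^3)·Dx^2  (order 2).
h: a_k = 0, -4, -8, -32/3, -64/3, -832/15, …
ICs: h(0) = 0, h′(0) = -4.

f: a_k = 0, 2, 0, -8/3, 0, 32/5, …
g: a_k = -2, -4, -8, -16, -32, -64, …
h₀=f·g: eliminate ⇒ L₀, order ≤ 2·1.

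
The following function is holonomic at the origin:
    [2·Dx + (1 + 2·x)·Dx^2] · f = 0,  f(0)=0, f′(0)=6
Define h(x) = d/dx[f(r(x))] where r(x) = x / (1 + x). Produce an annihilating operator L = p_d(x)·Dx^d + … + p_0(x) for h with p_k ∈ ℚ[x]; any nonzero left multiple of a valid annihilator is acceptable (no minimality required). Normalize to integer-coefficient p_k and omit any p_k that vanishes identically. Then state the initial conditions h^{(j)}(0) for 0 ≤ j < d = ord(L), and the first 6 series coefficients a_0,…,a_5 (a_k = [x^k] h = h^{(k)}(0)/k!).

L = (4 + 6·x) + (1 + 4·x + 3·x^2)·Dx  (order 1).
h: a_k = 6, -24, 78, -240, 726, -2184, …
ICs: h(0) = 6.

f: a_k = 0, 6, -6, 8, -12, 96/5, …
h₀=f(r): pull back L_f along r ⇒ L₀.
Differentiate: ansatz ord ≤ ord L₀ ⇒ L.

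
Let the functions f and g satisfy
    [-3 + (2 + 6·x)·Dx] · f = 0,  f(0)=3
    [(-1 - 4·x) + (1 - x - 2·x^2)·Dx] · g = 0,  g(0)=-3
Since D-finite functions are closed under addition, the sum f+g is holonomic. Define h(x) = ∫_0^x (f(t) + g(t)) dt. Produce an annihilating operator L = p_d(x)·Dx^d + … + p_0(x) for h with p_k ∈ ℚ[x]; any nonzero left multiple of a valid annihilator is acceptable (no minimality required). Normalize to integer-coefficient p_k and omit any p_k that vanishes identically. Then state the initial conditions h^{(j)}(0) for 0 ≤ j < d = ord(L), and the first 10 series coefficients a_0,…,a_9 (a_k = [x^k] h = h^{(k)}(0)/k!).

f: a_k = 3, 9/2, -27/8, 81/16, -1215/128, 5103/256, -45927/1024, 216513/2048, -8444007/32768, 42220035/65536, …
g: a_k = -3, -3, -9, -15, -33, -63, -129, -255, -513, -1023, …
Weyl lclm of L_f,L_g ⇒ L₀ (ord ≤ 2).
∫: right-multiply L₀ by Dx.
L = (45 + 207·x + 306·x^2 + 360·x^3)·Dx + (-33 - 174·x - 573·x^2 - 1044·x^3 - 900·x^4)·Dx^2 + (-2 + 30·x + 138·x^2 - 38·x^3 - 504·x^4 - 360·x^5)·Dx^3  (order 3).
h: a_k = 0, 0, 3/4, -33/8, -159/64, -5439/640, -3675/512, -178023/7168, -305727/16384, -2805999/32768, …
ICs: h(0) = 0, h′(0) = 0, h′′(0) = 3/2.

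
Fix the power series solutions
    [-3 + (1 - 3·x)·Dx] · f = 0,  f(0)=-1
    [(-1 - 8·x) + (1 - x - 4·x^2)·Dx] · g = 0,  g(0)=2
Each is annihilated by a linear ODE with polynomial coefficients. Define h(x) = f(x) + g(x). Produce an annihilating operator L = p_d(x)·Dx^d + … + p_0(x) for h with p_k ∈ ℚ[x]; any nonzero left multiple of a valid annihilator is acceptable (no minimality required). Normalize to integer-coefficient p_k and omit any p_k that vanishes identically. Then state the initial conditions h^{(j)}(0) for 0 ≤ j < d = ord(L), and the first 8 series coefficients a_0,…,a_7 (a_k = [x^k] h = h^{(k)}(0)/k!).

f: a_k = -1, -3, -9, -27, -81, -243, -729, -2187, …
g: a_k = 2, 2, 10, 18, 58, 130, 362, 882, …
Weyl lclm of L_f,L_g ⇒ L₀ (ord ≤ 2).
L = (6 - 72·x + 144·x^2 - 144·x^3) + (4 - 84·x^2 + 252·x^3 - 288·x^4)·Dx + (-1 + 8·x - 21·x^2 + 8·x^3 + 54·x^4 - 72·x^5)·Dx^2  (order 2).
h: a_k = 1, -1, 1, -9, -23, -113, -367, -1305, …
ICs: h(0) = 1, h′(0) = -1.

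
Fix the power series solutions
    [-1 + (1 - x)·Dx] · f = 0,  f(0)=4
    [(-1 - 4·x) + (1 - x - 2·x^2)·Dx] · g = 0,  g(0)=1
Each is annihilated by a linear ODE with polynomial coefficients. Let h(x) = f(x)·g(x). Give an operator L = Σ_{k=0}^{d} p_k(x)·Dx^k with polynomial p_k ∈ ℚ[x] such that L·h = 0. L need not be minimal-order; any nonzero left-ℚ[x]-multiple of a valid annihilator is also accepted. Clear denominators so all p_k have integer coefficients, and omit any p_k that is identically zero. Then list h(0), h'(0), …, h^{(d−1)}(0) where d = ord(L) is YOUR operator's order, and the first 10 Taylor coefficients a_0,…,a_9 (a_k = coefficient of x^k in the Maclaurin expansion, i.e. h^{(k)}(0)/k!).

f: a_k = 4, 4, 4, 4, 4, 4, 4, 4, 4, 4, …
g: a_k = 1, 1, 3, 5, 11, 21, 43, 85, 171, 341, …
L₀ := L_f ⊗_s L_g (sym. prod.), ord ≤ 1.
L = (-2 - 2·x + 6·x^2) + (1 - 2·x - x^2 + 2·x^3)·Dx  (order 1).
h: a_k = 4, 8, 20, 40, 84, 168, 340, 680, 1364, 2728, …
ICs: h(0) = 4.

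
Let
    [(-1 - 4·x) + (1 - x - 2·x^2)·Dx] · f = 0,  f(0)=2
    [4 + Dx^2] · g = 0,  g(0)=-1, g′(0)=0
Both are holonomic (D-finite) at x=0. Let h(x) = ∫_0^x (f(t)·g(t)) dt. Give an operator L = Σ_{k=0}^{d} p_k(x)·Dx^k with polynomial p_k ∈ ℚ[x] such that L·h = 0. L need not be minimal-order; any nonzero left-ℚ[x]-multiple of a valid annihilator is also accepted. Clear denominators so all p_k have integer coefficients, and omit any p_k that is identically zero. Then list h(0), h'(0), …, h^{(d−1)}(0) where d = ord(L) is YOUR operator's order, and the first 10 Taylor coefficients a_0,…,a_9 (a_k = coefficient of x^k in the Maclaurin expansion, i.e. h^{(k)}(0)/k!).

L = (4·x + 8·x^2)·Dx + (2 + 8·x)·Dx^2 + (-1 + x + 2·x^2)·Dx^3  (order 3).
h: a_k = 0, -2, -1, -2/3, -3/2, -34/15, -35/9, -2062/315, -2081/180, -58006/2835, …
ICs: h(0) = 0, h′(0) = -2, h′′(0) = -2.

f: a_k = 2, 2, 6, 10, 22, 42, 86, 170, 342, 682, …
g: a_k = -1, 0, 2, 0, -2/3, 0, 4/45, 0, -2/315, 0, …
f·g: L₀ = L_f ⊗_s L_g, ord ≤ 1·2.
∫: right-multiply L₀ by Dx.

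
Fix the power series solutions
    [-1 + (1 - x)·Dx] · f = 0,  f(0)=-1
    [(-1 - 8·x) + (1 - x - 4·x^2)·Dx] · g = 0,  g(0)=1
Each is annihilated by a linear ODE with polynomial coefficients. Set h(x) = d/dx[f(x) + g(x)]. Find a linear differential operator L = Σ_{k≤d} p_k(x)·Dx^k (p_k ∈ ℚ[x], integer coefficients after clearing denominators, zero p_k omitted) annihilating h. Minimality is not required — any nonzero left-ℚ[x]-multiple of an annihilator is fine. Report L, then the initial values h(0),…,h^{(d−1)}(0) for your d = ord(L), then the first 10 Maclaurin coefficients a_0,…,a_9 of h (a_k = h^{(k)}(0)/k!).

f: a_k = -1, -1, -1, -1, -1, -1, -1, -1, -1, -1, …
g: a_k = 1, 1, 5, 9, 29, 65, 181, 441, 1165, 2929, …
Weyl lclm of L_f,L_g ⇒ L₀ (ord ≤ 2).
h₀' ⇒ L via d/dx closure of L₀.
L = (-6 - 96·x - 384·x^3 + 96·x^4) + (6 + 42·x - 24·x^2 + 144·x^3 - 372·x^4 + 96·x^5)·Dx + (-1 + 2·x - 9·x^2 + 24·x^3 + 28·x^4 - 60·x^5 + 16·x^6)·Dx^2  (order 2).
h: a_k = 0, 8, 24, 112, 320, 1080, 3080, 9312, 26352, 75880, …
ICs: h(0) = 0, h′(0) = 8.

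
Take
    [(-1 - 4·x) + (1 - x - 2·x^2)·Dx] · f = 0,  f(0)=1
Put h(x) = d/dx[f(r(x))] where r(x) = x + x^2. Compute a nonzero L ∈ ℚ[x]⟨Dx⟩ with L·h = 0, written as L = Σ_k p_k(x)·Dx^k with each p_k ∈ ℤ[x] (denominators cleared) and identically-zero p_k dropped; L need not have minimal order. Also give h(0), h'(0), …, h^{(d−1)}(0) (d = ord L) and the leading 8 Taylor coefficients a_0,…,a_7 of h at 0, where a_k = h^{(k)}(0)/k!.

L = (8 + 10·x + 30·x^2 + 40·x^3 + 20·x^4) + (-1 - x + 5·x^2 + 10·x^3 + 10·x^4 + 4·x^5)·Dx  (order 1).
h: a_k = 1, 8, 33, 116, 400, 1314, 4179, 13056, …
ICs: h(0) = 1.

f: a_k = 1, 1, 3, 5, 11, 21, 43, 85, …
h₀=f(r): pull back L_f along r ⇒ L₀.
h=h₀': d/dx-closure on L₀ ⇒ L.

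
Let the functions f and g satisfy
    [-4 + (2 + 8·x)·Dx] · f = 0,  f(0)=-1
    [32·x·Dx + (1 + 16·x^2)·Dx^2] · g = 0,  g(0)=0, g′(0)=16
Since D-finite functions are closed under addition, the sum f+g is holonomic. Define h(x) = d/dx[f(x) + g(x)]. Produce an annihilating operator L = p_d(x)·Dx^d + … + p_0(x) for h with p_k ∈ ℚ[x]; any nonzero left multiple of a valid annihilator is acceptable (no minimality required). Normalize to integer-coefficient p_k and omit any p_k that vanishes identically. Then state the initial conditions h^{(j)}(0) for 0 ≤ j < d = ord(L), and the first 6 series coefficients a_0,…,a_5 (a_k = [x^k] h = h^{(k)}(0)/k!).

L = (-32 - 320·x + 1536·x^2 + 3072·x^3) + (-22 - 128·x + 320·x^2 + 6144·x^3 + 10752·x^4)·Dx + (-1 + 12·x + 96·x^2 + 384·x^3 + 1792·x^4 + 3072·x^5)·Dx^2  (order 2).
h: a_k = 14, 4, -268, 40, 3956, 504, …
ICs: h(0) = 14, h′(0) = 4.

f: a_k = -1, -2, 2, -4, 10, -28, …
g: a_k = 0, 16, 0, -256/3, 0, 4096/5, …
f+g: L₀ = lclm(L_f,L_g), ord ≤ 1+2.
Derive L from L₀ (diff closure).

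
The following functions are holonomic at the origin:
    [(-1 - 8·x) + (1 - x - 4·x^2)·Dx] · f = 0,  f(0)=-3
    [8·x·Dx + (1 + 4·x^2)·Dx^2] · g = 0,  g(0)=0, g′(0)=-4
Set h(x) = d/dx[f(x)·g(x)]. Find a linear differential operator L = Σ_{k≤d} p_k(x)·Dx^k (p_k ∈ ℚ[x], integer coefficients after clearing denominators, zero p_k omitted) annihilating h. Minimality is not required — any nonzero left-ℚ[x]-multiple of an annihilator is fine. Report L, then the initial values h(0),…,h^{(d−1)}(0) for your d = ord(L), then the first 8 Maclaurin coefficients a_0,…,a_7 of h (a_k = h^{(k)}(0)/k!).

L = (14 + 408·x^2 + 384·x^3 + 2304·x^4) + (4 + 34·x + 48·x^2 + 280·x^3 + 384·x^4 + 1536·x^5)·Dx + (-1 - 11·x^2 + 16·x^3 + 20·x^4 + 64·x^5 + 192·x^6)·Dx^2  (order 2).
h: a_k = 12, 24, 132, 368, 1532, 20232/5, 12532, 1256608/35, …
ICs: h(0) = 12, h′(0) = 24.

f: a_k = -3, -3, -15, -27, -87, -195, -543, -1323, …
g: a_k = 0, -4, 0, 16/3, 0, -64/5, 0, 256/7, …
f·g: L₀ = L_f ⊗_s L_g, ord ≤ 1·2.
Differentiate: ansatz ord ≤ ord L₀ ⇒ L.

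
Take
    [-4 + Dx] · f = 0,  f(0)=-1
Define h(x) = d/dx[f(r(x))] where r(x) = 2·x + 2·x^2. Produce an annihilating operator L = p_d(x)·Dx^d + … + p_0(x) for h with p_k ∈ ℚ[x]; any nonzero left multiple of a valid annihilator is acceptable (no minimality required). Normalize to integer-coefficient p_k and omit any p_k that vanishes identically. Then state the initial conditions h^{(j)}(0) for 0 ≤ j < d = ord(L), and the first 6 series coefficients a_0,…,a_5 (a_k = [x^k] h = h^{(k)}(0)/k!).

L = (10 + 32·x + 32·x^2) + (-1 - 2·x)·Dx  (order 1).
h: a_k = -8, -80, -448, -5504/3, -18176/3, -255488/15, …
ICs: h(0) = -8.

f: a_k = -1, -4, -8, -32/3, -32/3, -128/15, …
f∘r: x↦r, Dx↦Dx/r' in L_f ⇒ L₀.
Differentiate: ansatz ord ≤ ord L₀ ⇒ L.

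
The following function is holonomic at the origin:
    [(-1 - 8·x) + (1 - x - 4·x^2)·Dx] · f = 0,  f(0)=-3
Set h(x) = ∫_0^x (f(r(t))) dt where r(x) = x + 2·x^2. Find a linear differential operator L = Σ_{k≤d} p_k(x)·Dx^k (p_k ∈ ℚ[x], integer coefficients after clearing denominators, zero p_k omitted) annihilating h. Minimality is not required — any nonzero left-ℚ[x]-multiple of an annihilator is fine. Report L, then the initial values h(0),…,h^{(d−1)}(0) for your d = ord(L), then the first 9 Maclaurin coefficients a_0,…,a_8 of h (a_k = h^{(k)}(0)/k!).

f: a_k = -3, -3, -15, -27, -87, -195, -543, -1323, -3495, …
Change of var in L_f (x↦r) gives L₀.
h=∫h₀ ⇒ L = L₀·Dx.
L = (1 + 12·x + 48·x^2 + 64·x^3)·Dx + (-1 + x + 6·x^2 + 16·x^3 + 16·x^4)·Dx^2  (order 2).
h: a_k = 0, -3, -3/2, -7, -87/4, -309/5, -405/2, -4797/7, -18423/8, …
ICs: h(0) = 0, h′(0) = -3.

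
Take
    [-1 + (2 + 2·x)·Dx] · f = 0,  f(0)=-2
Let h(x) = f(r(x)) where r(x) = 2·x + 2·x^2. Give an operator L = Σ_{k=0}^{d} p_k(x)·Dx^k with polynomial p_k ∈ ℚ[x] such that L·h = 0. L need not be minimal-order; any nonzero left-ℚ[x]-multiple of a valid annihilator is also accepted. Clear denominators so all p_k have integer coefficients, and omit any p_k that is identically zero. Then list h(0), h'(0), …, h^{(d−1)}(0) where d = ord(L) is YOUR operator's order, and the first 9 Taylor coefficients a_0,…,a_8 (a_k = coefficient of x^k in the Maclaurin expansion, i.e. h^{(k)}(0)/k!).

f: a_k = -2, -1, 1/4, -1/8, 5/64, -7/128, 21/512, -33/1024, 429/16384, …
L₀ from L_f via x↦r, Dx↦r'^{-1}Dx.
L = (-1 - 2·x) + (1 + 2·x + 2·x^2)·Dx  (order 1).
h: a_k = -2, -2, -1, 1, -3/4, 1/4, 3/8, -7/8, 61/64, …
ICs: h(0) = -2.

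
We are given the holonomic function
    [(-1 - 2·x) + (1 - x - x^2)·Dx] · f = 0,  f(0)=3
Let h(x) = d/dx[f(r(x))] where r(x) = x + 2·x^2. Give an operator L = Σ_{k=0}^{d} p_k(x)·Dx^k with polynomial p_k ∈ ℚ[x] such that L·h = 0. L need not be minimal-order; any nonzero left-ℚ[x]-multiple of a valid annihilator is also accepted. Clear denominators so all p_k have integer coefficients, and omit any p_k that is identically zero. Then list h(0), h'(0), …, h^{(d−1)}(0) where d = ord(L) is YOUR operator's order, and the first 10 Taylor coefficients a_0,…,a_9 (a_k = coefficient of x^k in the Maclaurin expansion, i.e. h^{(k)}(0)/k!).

L = (8 + 42·x + 126·x^2 + 208·x^3 + 408·x^4 + 480·x^5 + 320·x^6) + (-1 - 5·x - 3·x^2 + 18·x^3 + 80·x^4 + 120·x^5 + 112·x^6 + 64·x^7)·Dx  (order 1).
h: a_k = 3, 24, 99, 372, 1260, 4266, 13797, 43872, 137241, 424290, …
ICs: h(0) = 3.

f: a_k = 3, 3, 6, 9, 15, 24, 39, 63, 102, 165, …
L₀ from L_f via x↦r, Dx↦r'^{-1}Dx.
h=h₀': d/dx-closure on L₀ ⇒ L.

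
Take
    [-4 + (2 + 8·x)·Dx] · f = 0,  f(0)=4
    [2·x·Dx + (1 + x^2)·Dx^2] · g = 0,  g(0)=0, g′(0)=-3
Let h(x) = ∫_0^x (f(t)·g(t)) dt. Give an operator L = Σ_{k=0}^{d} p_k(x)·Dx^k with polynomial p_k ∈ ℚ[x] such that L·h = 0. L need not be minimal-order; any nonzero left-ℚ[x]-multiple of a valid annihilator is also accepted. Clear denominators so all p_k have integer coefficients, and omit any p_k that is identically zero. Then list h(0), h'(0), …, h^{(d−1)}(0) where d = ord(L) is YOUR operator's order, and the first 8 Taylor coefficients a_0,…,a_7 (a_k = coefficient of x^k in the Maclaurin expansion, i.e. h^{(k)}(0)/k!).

L = (12 - 4·x - 4·x^2)·Dx + (-4 - 14·x + 12·x^2 + 16·x^3)·Dx^2 + (1 + 8·x + 17·x^2 + 8·x^3 + 16·x^4)·Dx^3  (order 3).
h: a_k = 0, 0, -6, -8, 7, -8, 274/15, -232/5, …
ICs: h(0) = 0, h′(0) = 0, h′′(0) = -12.

f: a_k = 4, 8, -8, 16, -40, 112, -336, 1056, …
g: a_k = 0, -3, 0, 1, 0, -3/5, 0, 3/7, …
Product ⇒ symmetric product L₀, ord ≤ 2.
h=∫₀ˣh₀: take L = L₀·Dx.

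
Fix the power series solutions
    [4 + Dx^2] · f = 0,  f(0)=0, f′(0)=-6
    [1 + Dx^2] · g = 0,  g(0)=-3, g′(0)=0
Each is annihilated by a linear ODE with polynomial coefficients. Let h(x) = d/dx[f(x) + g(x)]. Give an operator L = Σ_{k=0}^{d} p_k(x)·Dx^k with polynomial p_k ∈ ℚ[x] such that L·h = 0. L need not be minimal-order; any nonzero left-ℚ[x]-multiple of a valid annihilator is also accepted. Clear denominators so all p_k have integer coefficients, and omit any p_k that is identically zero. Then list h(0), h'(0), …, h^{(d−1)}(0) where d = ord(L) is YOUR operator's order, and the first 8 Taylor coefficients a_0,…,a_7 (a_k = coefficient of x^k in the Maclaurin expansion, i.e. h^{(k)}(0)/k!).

L = 4 + 5·Dx^2 + Dx^4  (order 4).
h: a_k = -6, 3, 12, -1/2, -4, 1/40, 8/15, -1/1680, …
ICs: h(0) = -6, h′(0) = 3, h′′(0) = 24, h′′′(0) = -3.

f: a_k = 0, -6, 0, 4, 0, -4/5, 0, 8/105, …
g: a_k = -3, 0, 3/2, 0, -1/8, 0, 1/240, 0, …
Weyl lclm of L_f,L_g ⇒ L₀ (ord ≤ 4).
Derive L from L₀ (diff closure).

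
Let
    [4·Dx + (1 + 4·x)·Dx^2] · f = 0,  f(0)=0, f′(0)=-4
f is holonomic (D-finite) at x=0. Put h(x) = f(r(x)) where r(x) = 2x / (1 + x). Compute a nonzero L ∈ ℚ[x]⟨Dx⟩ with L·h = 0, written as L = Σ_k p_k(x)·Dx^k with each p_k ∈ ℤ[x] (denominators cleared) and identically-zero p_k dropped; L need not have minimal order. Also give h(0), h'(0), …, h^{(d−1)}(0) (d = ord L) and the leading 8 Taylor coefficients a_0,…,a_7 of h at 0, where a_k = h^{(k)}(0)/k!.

L = (10 + 18·x)·Dx + (1 + 10·x + 9·x^2)·Dx^2  (order 2).
h: a_k = 0, -8, 40, -728/3, 1640, -59048/5, 265720/3, -4782968/7, …
ICs: h(0) = 0, h′(0) = -8.

f: a_k = 0, -4, 8, -64/3, 64, -1024/5, 2048/3, -16384/7, …
Change of var in L_f (x↦r) gives L₀.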